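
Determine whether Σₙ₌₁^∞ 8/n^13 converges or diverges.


p-series test: Σ c/n^p converges if p > 1, diverges if p ≤ 1 (constant c > 0 doesn't affect convergence).
p = 13
13 > 1 → CONVERGES

Converges (p = 13 > 1)


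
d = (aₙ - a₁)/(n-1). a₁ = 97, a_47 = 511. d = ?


d = (aₙ - a₁)/(n-1)
= (511 - 97)/(47-1)
= 414/46 = 9

d = 9


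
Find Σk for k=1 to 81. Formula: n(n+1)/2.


n(n+1)/2 = 81×82/2 = 6642/2 = 3321

Σk = 3321


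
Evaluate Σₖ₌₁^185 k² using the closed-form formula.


n = 185
n(n+1)(2n+1)/6 = 185×186×371/6
= 12766110/6 = 2127685

Σk² = 2127685


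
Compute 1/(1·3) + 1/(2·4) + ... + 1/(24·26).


1/(k(k+2)) = (1/2)·(1/k - 1/(k+2)) (partial fractions)
Telescoping: Σ = (1/2)·(1 + 1/2 - 1/25 - 1/26) = 231/325

Sum = 231/325


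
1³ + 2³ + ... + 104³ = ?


n(n+1)/2 = 104×105/2 = 5460
Σk³ = 5460² = 29811600

Σk³ = 29811600


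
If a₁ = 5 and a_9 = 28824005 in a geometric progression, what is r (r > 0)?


r^(n-1) = aₙ/a₁
r^8 = 28824005/5 = 5764801
r = 5764801^(1/8)
= ±7; taking r > 0 gives r = 7

r = 7


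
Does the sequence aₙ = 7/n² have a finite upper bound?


a₁ = 7, a₂ = 7/4, a₃ = 7/9, ...
0 < aₙ ≤ 7 for all n ≥ 1
The sequence IS bounded

Bounded (0 < aₙ ≤ 7)


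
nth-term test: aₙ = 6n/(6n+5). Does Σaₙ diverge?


lim(n→∞) 6n/(6n+5) = 6/6 = 1  (divide numerator and denominator by n)
lim aₙ = 1 ≠ 0 → series DIVERGES

Diverges (lim aₙ = 1 ≠ 0)


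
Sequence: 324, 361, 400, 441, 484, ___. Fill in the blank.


Pattern: perfect squares: n²
Terms: 324, 361, 400, 441, 484
Next term = 529

Next term = 529


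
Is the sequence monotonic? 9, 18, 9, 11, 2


Differences: 9, -9, 2, -9
Difference at position 1 is +9 (> 0) but position 2 is -9 (< 0) — sequence both rises and falls
→ NOT monotonic

Not monotonic


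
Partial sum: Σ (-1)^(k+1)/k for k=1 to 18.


S = 1 - 1/2 + 1/3 - 1/4 + 1/5 - 1/6 + 1/7 - 1/8 ± ...
= 0.6661
(Full series converges to +ln(2) ≈ +0.6931)

S_18 = 0.6661


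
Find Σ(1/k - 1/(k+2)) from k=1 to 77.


Telescoping with gap 2: two head and two tail terms survive.
= (1 + 1/2) - (1/78 + 1/79)
= 3/2 - 1/78 - 1/79 = 4543/3081

Sum = 4543/3081


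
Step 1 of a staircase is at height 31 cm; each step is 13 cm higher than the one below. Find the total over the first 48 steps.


aₙ = 31 + (48-1)×13 = 642
Sₙ = n(a₁+aₙ)/2 = 48×(31+642)/2
= 48×673/2 = 16152

S_48 = 16152


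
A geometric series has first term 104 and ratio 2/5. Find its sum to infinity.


S∞ = a₁/(1-r) = 104/(1 - 2/5)
= 104/(3/5)
= 520/3

S∞ = 520/3


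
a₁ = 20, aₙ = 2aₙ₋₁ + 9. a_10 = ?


Computing step by step:
a_1 = 20
a_2 = 49
a_3 = 107
a_4 = 223
a_5 = 455
a_6 = 919
a_7 = 1847
a_8 = 3703
a_9 = 7415
a_10 = 14839


a_10 = 14839


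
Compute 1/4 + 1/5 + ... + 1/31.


Σₖ₌4^31 1/k = 1/4 + 1/5 + 1/6 + ... + 1/31
= 158404333811557/72201776446800
≈ 2.1939

Sum = 158404333811557/72201776446800 ≈ 2.1939


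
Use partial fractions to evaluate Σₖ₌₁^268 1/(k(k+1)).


1/(k(k+1)) = 1/k - 1/(k+1) (partial fractions)
Telescoping: Σ = 1 - 1/269 = 268/269

Sum = 268/269


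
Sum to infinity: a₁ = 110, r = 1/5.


S∞ = a₁/(1-r) = 110/(1 - 1/5)
= 110/(4/5)
= 275/2

S∞ = 275/2


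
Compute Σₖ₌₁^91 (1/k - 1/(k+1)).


Telescoping: adjacent terms cancel.
= 1/1 - 1/92
= 1 - 1/92 = 91/92

Sum = 91/92


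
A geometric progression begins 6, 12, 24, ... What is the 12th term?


aₙ = a₁·r^(n-1)
= 6×2^11
= 6×2048
= 12288

a_12 = 12288


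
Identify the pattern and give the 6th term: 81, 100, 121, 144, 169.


Pattern: perfect squares: n²
Terms: 81, 100, 121, 144, 169
Next term = 196

Next term = 196


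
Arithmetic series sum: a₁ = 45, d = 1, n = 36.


aₙ = 45 + (36-1)×1 = 80
Sₙ = n(a₁+aₙ)/2 = 36×(45+80)/2
= 36×125/2 = 2250

S_36 = 2250


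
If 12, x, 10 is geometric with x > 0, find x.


GM = √(12×10) = √120 = 10.9545

GM = 10.9545


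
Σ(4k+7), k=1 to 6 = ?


Σ(4k+7) = 4·Σk + 7·n
= 4·21 + 7·6
= 84 + 42 = 126

Σ = 126


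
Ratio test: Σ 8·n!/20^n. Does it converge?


aₙ = 8·n!/20^n
a_{n+1}/aₙ = (n+1)!/20^(n+1) × 20^n/n!  (constant 8 cancels)
= (n+1)/20
L = lim(n→∞) (n+1)/20 = ∞
L > 1 → series DIVERGES

Diverges (ratio test: L = ∞ > 1)


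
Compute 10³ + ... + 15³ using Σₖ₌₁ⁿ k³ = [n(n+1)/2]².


Σₖ₌10^15 k³ = [15·16/2]² − [9·10/2]²
= 14400 − 2025 = 12375

Σk³ = 12375


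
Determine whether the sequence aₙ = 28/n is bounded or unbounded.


a₁ = 28, a₂ = 28/2, a₃ = 28/3, ...
0 < aₙ ≤ 28 for all n ≥ 1
Lower bound: 0, Upper bound: 28
The sequence IS bounded

Bounded (0 < aₙ ≤ 28)


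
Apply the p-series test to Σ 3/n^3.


p-series test: Σ c/n^p converges if p > 1, diverges if p ≤ 1 (constant c > 0 doesn't affect convergence).
p = 3
3 > 1 → CONVERGES

Converges (p = 3 > 1)


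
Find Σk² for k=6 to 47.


Σₖ₌6^47 k² = Σₖ₌₁^47 k² − Σₖ₌₁^5 k²
= 47·48·95/6 − 5·6·11/6
= 35720 − 55 = 35665

Σk² = 35665


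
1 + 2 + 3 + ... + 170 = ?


n(n+1)/2 = 170×171/2 = 29070/2 = 14535

Σk = 14535


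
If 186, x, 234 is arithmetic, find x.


AM = (186 + 234)/2 = 420/2 = 210

AM = 210


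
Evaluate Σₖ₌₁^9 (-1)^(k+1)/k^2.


S = 1 - 1/4 + 1/9 - 1/16 + 1/25 - 1/36 + 1/49 - 1/64 ± ...
= 0.828
(Full series converges to +π²/12 ≈ +0.8225)

S_9 = 0.828


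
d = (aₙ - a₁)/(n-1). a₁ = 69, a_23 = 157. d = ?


d = (aₙ - a₁)/(n-1)
= (157 - 69)/(23-1)
= 88/22 = 4

d = 4


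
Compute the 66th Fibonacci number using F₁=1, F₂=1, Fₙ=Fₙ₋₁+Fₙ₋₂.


Fibonacci sequence: 1, 1, 2, 3, 5, 8, 13, 21, 34, 55, 89, ...
F(66) = 27777890035288

F(66) = 27777890035288


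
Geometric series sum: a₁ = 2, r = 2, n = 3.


Sₙ = 2×(2^3 - 1)/(2 - 1)
= 2×(8 - 1)/1
= 2×7/1
= 14

S_3 = 14


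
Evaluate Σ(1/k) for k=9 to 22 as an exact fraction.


Σₖ₌9^22 1/k = 1/9 + 1/10 + 1/11 + ... + 1/22
= 25166327/25865840
≈ 0.973

Sum = 25166327/25865840 ≈ 0.973


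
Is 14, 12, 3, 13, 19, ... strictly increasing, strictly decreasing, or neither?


Differences: -2, -9, 10, 6
Difference at position 3 is +10 (> 0) but position 1 is -2 (< 0) — sequence both rises and falls
→ NOT monotonic

Not monotonic


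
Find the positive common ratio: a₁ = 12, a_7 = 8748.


r^(n-1) = aₙ/a₁
r^6 = 8748/12 = 729
r = 729^(1/6)
= ±3; taking r > 0 gives r = 3

r = 3


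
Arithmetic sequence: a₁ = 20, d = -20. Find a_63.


aₙ = a₁ + (n-1)d
= 20 + (63-1)×-20
= 20 - 1240
= -1220

a_63 = -1220


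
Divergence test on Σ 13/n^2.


lim(n→∞) 13/n^2 = 0
lim aₙ = 0 → nth-term test is INCONCLUSIVE
(Need other tests; this is actually a convergent p-series with p=2 > 1)

Inconclusive (lim aₙ = 0; need another test)


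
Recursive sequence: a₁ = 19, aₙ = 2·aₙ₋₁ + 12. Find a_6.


Computing step by step:
a_1 = 19
a_2 = 50
a_3 = 112
a_4 = 236
a_5 = 484
a_6 = 980


a_6 = 980


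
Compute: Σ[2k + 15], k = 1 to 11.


Σ(2k+15) = 2·Σk + 15·n
= 2·66 + 15·11
= 132 + 165 = 297

Σ = 297


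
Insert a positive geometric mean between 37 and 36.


GM = √(37×36) = √1332 = 36.4966

GM = 36.4966


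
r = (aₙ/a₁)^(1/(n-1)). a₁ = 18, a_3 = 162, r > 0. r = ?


r^(n-1) = aₙ/a₁
r^2 = 162/18 = 9
r = 9^(1/2)
= ±3; taking r > 0 gives r = 3

r = 3


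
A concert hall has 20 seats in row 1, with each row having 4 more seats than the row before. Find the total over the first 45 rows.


aₙ = 20 + (45-1)×4 = 196
Sₙ = n(a₁+aₙ)/2 = 45×(20+196)/2
= 45×216/2 = 4860

S_45 = 4860


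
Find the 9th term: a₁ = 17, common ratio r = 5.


aₙ = a₁·r^(n-1)
= 17×5^8
= 17×390625
= 6640625

a_9 = 6640625


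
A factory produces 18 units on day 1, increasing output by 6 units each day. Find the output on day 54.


aₙ = a₁ + (n-1)d
= 18 + (54-1)×6
= 18 + 318
= 336

a_54 = 336


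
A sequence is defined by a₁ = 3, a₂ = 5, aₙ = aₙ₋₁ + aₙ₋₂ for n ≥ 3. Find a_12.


Computing iteratively: 3, 5, 8, 13, 21, 34, 55, 89, 144, 233, 377, 610
a_12 = 610

a_12 = 610


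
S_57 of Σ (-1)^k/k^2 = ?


S = -1 + 1/4 - 1/9 + 1/16 - 1/25 + 1/36 - 1/49 + 1/64 ± ...
= -0.8226
(Full series converges to -π²/12 ≈ -0.8225)

S_57 = -0.8226


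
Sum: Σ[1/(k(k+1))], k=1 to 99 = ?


1/(k(k+1)) = 1/k - 1/(k+1) (partial fractions)
Telescoping: Σ = 1 - 1/100 = 99/100

Sum = 99/100


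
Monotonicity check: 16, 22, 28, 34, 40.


Differences: 6, 6, 6, 6
All differences > 0 → strictly INCREASING

Monotonically increasing


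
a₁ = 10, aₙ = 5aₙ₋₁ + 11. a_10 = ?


Computing step by step:
a_1 = 10
a_2 = 61
a_3 = 316
a_4 = 1591
a_5 = 7966
a_6 = 39841
a_7 = 199216
a_8 = 996091
a_9 = 4980466
a_10 = 24902341


a_10 = 24902341


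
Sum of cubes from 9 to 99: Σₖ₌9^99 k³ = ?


Σₖ₌9^99 k³ = [99·100/2]² − [8·9/2]²
= 24502500 − 1296 = 24501204

Σk³ = 24501204


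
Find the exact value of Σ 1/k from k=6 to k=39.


Σₖ₌6^39 1/k = 1/6 + 1/7 + 1/8 + ... + 1/39
= 956972310279793/485721041551200
≈ 1.9702

Sum = 956972310279793/485721041551200 ≈ 1.9702


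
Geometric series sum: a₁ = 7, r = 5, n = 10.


Sₙ = 7×(5^10 - 1)/(5 - 1)
= 7×(9765625 - 1)/4
= 7×9765624/4
= 17089842

S_10 = 17089842


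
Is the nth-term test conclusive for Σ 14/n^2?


lim(n→∞) 14/n^2 = 0
lim aₙ = 0 → nth-term test is INCONCLUSIVE
(Need other tests; this is actually a convergent p-series with p=2 > 1)

Inconclusive (lim aₙ = 0; need another test)


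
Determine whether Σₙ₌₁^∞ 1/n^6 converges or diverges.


p-series test: Σ c/n^p converges if p > 1, diverges if p ≤ 1 (constant c > 0 doesn't affect convergence).
p = 6
6 > 1 → CONVERGES

Converges (p = 6 > 1)


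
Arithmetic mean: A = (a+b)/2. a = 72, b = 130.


AM = (72 + 130)/2 = 202/2 = 101

AM = 101


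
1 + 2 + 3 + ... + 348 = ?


n(n+1)/2 = 348×349/2 = 121452/2 = 60726

Σk = 60726


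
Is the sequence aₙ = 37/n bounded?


a₁ = 37, a₂ = 37/2, a₃ = 37/3, ...
0 < aₙ ≤ 37 for all n ≥ 1
Lower bound: 0, Upper bound: 37
The sequence IS bounded

Bounded (0 < aₙ ≤ 37)


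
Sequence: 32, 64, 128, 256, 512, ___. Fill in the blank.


Pattern: powers of 2: 2ⁿ
Terms: 32, 64, 128, 256, 512
Next term = 1024

Next term = 1024


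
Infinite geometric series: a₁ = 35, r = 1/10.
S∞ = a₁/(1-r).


S∞ = a₁/(1-r) = 35/(1 - 1/10)
= 35/(9/10)
= 350/9

S∞ = 350/9


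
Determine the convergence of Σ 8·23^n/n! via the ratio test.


aₙ = 8·23^n/n!
a_{n+1}/aₙ = 23^(n+1)/(n+1)! × n!/23^n  (constant 8 cancels)
= 23/(n+1)
L = lim(n→∞) 23/(n+1) = 0
L < 1 → series CONVERGES

Converges (ratio test: L = 0 < 1)


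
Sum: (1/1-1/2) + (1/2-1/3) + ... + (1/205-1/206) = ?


Telescoping: adjacent terms cancel.
= 1/1 - 1/206
= 1 - 1/206 = 205/206

Sum = 205/206


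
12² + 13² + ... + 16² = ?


Σₖ₌12^16 k² = Σₖ₌₁^16 k² − Σₖ₌₁^11 k²
= 16·17·33/6 − 11·12·23/6
= 1496 − 506 = 990

Σk² = 990


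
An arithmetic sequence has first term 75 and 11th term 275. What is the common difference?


d = (aₙ - a₁)/(n-1)
= (275 - 75)/(11-1)
= 200/10 = 20

d = 20


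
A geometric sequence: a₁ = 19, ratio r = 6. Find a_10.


aₙ = a₁·r^(n-1)
= 19×6^9
= 19×10077696
= 191476224

a_10 = 191476224


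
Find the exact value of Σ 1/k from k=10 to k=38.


Σₖ₌10^38 1/k = 1/10 + 1/11 + 1/12 + ... + 1/38
= 97070223234499/69388720221600
≈ 1.3989

Sum = 97070223234499/69388720221600 ≈ 1.3989


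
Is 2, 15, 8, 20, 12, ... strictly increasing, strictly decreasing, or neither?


Differences: 13, -7, 12, -8
Difference at position 1 is +13 (> 0) but position 2 is -7 (< 0) — sequence both rises and falls
→ NOT monotonic

Not monotonic


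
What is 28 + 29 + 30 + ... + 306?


Σₖ₌28^306 k = Σₖ₌₁^306 k − Σₖ₌₁^27 k
= 306·307/2 − 27·28/2
= 46971 − 378 = 46593

Σk = 46593


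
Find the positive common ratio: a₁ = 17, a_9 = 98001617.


r^(n-1) = aₙ/a₁
r^8 = 98001617/17 = 5764801
r = 5764801^(1/8)
= ±7; taking r > 0 gives r = 7

r = 7


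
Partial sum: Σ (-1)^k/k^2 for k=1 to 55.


S = -1 + 1/4 - 1/9 + 1/16 - 1/25 + 1/36 - 1/49 + 1/64 ± ...
= -0.8226
(Full series converges to -π²/12 ≈ -0.8225)

S_55 = -0.8226


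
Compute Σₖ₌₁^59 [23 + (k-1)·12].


aₙ = 23 + (59-1)×12 = 719
Sₙ = n(a₁+aₙ)/2 = 59×(23+719)/2
= 59×742/2 = 21889

S_59 = 21889


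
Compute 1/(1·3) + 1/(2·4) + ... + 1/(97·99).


1/(k(k+2)) = (1/2)·(1/k - 1/(k+2)) (partial fractions)
Telescoping: Σ = (1/2)·(1 + 1/2 - 1/98 - 1/99) = 3589/4851

Sum = 3589/4851


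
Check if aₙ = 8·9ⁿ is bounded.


aₙ = 8·9ⁿ → as n→∞, aₙ→∞ (since base 9 > 1)
No finite upper bound exists
The sequence is UNBOUNDED

Unbounded (aₙ → ∞ as n → ∞)


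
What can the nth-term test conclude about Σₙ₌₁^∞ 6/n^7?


lim(n→∞) 6/n^7 = 0
lim aₙ = 0 → nth-term test is INCONCLUSIVE
(Need other tests; this is actually a convergent p-series with p=7 > 1)

Inconclusive (lim aₙ = 0; need another test)


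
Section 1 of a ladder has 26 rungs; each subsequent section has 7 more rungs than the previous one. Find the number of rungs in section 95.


aₙ = a₁ + (n-1)d
= 26 + (95-1)×7
= 26 + 658
= 684

a_95 = 684


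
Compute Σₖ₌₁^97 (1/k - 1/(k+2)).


Telescoping with gap 2: two head and two tail terms survive.
= (1 + 1/2) - (1/98 + 1/99)
= 3/2 - 1/98 - 1/99 = 7178/4851

Sum = 7178/4851


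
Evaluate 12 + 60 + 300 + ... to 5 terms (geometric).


Sₙ = 12×(5^5 - 1)/(5 - 1)
= 12×(3125 - 1)/4
= 12×3124/4
= 9372

S_5 = 9372


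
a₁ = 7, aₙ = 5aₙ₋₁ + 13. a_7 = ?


Computing step by step:
a_1 = 7
a_2 = 48
a_3 = 253
a_4 = 1278
a_5 = 6403
a_6 = 32028
a_7 = 160153


a_7 = 160153


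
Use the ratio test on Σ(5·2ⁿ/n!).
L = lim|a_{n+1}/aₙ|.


aₙ = 5·2^n/n!
a_{n+1}/aₙ = 2^(n+1)/(n+1)! × n!/2^n  (constant 5 cancels)
= 2/(n+1)
L = lim(n→∞) 2/(n+1) = 0
L < 1 → series CONVERGES

Converges (ratio test: L = 0 < 1)


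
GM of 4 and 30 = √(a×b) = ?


GM = √(4×30) = √120 = 10.9545

GM = 10.9545


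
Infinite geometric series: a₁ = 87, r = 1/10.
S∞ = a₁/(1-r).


S∞ = a₁/(1-r) = 87/(1 - 1/10)
= 87/(9/10)
= 290/3

S∞ = 290/3


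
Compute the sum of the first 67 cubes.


n(n+1)/2 = 67×68/2 = 2278
Σk³ = 2278² = 5189284

Σk³ = 5189284


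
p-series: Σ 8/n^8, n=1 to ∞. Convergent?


p-series test: Σ c/n^p converges if p > 1, diverges if p ≤ 1 (constant c > 0 doesn't affect convergence).
p = 8
8 > 1 → CONVERGES

Converges (p = 8 > 1)


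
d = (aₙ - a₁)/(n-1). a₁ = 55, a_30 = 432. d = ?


d = (aₙ - a₁)/(n-1)
= (432 - 55)/(30-1)
= 377/29 = 13

d = 13


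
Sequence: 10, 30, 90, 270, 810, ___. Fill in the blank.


Pattern: geometric (r=3)
Terms: 10, 30, 90, 270, 810
Next term = 2430

Next term = 2430


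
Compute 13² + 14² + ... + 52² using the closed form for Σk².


Σₖ₌13^52 k² = Σₖ₌₁^52 k² − Σₖ₌₁^12 k²
= 52·53·105/6 − 12·13·25/6
= 48230 − 650 = 47580

Σk² = 47580


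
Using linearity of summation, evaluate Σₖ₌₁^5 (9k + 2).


Σ(9k+2) = 9·Σk + 2·n
= 9·15 + 2·5
= 135 + 10 = 145

Σ = 145


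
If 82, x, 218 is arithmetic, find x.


AM = (82 + 218)/2 = 300/2 = 150

AM = 150


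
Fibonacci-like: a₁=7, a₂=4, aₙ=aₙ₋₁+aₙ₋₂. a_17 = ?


Computing iteratively: 7, 4, 11, 15, 26, 41, 67, 108, 175, 283, 458, 741, ...
a_17 = 8218

a_17 = 8218


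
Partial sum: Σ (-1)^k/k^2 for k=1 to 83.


S = -1 + 1/4 - 1/9 + 1/16 - 1/25 + 1/36 - 1/49 + 1/64 ± ...
= -0.8225
(Full series converges to -π²/12 ≈ -0.8225)

S_83 = -0.8225


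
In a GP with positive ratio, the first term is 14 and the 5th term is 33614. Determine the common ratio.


r^(n-1) = aₙ/a₁
r^4 = 33614/14 = 2401
r = 2401^(1/4)
= ±7; taking r > 0 gives r = 7

r = 7


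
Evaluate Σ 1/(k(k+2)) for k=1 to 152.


1/(k(k+2)) = (1/2)·(1/k - 1/(k+2)) (partial fractions)
Telescoping: Σ = (1/2)·(1 + 1/2 - 1/153 - 1/154) = 8759/11781

Sum = 8759/11781


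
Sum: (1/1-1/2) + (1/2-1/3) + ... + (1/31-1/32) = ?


Telescoping: adjacent terms cancel.
= 1/1 - 1/32
= 1 - 1/32 = 31/32

Sum = 31/32


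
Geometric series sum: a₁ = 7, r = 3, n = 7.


Sₙ = 7×(3^7 - 1)/(3 - 1)
= 7×(2187 - 1)/2
= 7×2186/2
= 7651

S_7 = 7651


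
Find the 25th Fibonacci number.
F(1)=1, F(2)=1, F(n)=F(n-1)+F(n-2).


Fibonacci sequence: 1, 1, 2, 3, 5, 8, 13, 21, 34, 55, 89, ...
F(25) = 75025

F(25) = 75025


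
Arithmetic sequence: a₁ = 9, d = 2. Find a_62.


aₙ = a₁ + (n-1)d
= 9 + (62-1)×2
= 9 + 122
= 131

a_62 = 131


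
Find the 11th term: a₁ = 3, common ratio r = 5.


aₙ = a₁·r^(n-1)
= 3×5^10
= 3×9765625
= 29296875

a_11 = 29296875


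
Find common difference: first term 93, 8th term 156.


d = (aₙ - a₁)/(n-1)
= (156 - 93)/(8-1)
= 63/7 = 9

d = 9


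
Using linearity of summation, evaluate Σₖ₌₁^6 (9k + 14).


Σ(9k+14) = 9·Σk + 14·n
= 9·21 + 14·6
= 189 + 84 = 273

Σ = 273


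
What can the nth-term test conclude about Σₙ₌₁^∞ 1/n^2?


lim(n→∞) 1/n^2 = 0
lim aₙ = 0 → nth-term test is INCONCLUSIVE
(Need other tests; this is actually a convergent p-series with p=2 > 1)

Inconclusive (lim aₙ = 0; need another test)


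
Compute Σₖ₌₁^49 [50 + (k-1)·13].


aₙ = 50 + (49-1)×13 = 674
Sₙ = n(a₁+aₙ)/2 = 49×(50+674)/2
= 49×724/2 = 17738

S_49 = 17738


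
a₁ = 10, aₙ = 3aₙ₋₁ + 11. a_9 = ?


Computing step by step:
a_1 = 10
a_2 = 41
a_3 = 134
a_4 = 413
a_5 = 1250
a_6 = 3761
a_7 = 11294
a_8 = 33893
a_9 = 101690


a_9 = 101690


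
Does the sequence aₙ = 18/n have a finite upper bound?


a₁ = 18, a₂ = 18/2, a₃ = 18/3, ...
0 < aₙ ≤ 18 for all n ≥ 1
Lower bound: 0, Upper bound: 18
The sequence IS bounded

Bounded (0 < aₙ ≤ 18)


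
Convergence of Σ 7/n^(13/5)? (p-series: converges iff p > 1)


p-series test: Σ c/n^p converges if p > 1, diverges if p ≤ 1 (constant c > 0 doesn't affect convergence).
p = 13/5
13/5 > 1 → CONVERGES

Converges (p = 13/5 > 1)


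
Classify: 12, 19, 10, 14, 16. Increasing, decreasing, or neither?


Differences: 7, -9, 4, 2
Difference at position 1 is +7 (> 0) but position 2 is -9 (< 0) — sequence both rises and falls
→ NOT monotonic

Not monotonic


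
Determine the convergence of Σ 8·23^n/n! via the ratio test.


aₙ = 8·23^n/n!
a_{n+1}/aₙ = 23^(n+1)/(n+1)! × n!/23^n  (constant 8 cancels)
= 23/(n+1)
L = lim(n→∞) 23/(n+1) = 0
L < 1 → series CONVERGES

Converges (ratio test: L = 0 < 1)


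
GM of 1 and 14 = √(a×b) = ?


GM = √(1×14) = √14 = 3.7417

GM = 3.7417


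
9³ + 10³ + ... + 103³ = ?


Σₖ₌9^103 k³ = [103·104/2]² − [8·9/2]²
= 28686736 − 1296 = 28685440

Σk³ = 28685440


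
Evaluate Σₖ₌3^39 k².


Σₖ₌3^39 k² = Σₖ₌₁^39 k² − Σₖ₌₁^2 k²
= 39·40·79/6 − 2·3·5/6
= 20540 − 5 = 20535

Σk² = 20535


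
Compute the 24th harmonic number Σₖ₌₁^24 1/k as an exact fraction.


H_24 = 1/1 + 1/2 + 1/3 + ... + 1/24
= 1347822955/356948592
≈ 3.776

H_24 = 1347822955/356948592 ≈ 3.776


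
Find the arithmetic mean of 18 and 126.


AM = (18 + 126)/2 = 144/2 = 72

AM = 72


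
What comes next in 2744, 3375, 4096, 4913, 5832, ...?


Pattern: perfect cubes: n³
Terms: 2744, 3375, 4096, 4913, 5832
Next term = 6859

Next term = 6859


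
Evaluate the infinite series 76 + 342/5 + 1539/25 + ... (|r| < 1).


S∞ = a₁/(1-r) = 76/(1 - 9/10)
= 76/(1/10)
= 760

S∞ = 760


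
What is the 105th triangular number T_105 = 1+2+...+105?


n(n+1)/2 = 105×106/2 = 11130/2 = 5565

Σk = 5565


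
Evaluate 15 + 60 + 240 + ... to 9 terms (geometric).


Sₙ = 15×(4^9 - 1)/(4 - 1)
= 15×(262144 - 1)/3
= 15×262143/3
= 1310715

S_9 = 1310715


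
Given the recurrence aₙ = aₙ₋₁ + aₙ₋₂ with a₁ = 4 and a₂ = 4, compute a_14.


Computing iteratively: 4, 4, 8, 12, 20, 32, 52, 84, 136, 220, 356, 576, ...
a_14 = 1508

a_14 = 1508


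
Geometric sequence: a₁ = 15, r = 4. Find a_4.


aₙ = a₁·r^(n-1)
= 15×4^3
= 15×64
= 960

a_4 = 960


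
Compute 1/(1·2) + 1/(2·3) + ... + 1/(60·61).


1/(k(k+1)) = 1/k - 1/(k+1) (partial fractions)
Telescoping: Σ = 1 - 1/61 = 60/61

Sum = 60/61


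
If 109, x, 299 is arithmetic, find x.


AM = (109 + 299)/2 = 408/2 = 204

AM = 204


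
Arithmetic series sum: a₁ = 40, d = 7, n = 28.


aₙ = 40 + (28-1)×7 = 229
Sₙ = n(a₁+aₙ)/2 = 28×(40+229)/2
= 28×269/2 = 3766

S_28 = 3766


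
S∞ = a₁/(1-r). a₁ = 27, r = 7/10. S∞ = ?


S∞ = a₁/(1-r) = 27/(1 - 7/10)
= 27/(3/10)
= 90

S∞ = 90


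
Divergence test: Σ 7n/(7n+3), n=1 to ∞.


lim(n→∞) 7n/(7n+3) = 7/7 = 1  (divide numerator and denominator by n)
lim aₙ = 1 ≠ 0 → series DIVERGES

Diverges (lim aₙ = 1 ≠ 0)


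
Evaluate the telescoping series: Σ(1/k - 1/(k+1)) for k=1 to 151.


Telescoping: adjacent terms cancel.
= 1/1 - 1/152
= 1 - 1/152 = 151/152

Sum = 151/152


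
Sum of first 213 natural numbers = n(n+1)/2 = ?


n(n+1)/2 = 213×214/2 = 45582/2 = 22791

Σk = 22791


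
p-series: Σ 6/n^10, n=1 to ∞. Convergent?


p-series test: Σ c/n^p converges if p > 1, diverges if p ≤ 1 (constant c > 0 doesn't affect convergence).
p = 10
10 > 1 → CONVERGES

Converges (p = 10 > 1)


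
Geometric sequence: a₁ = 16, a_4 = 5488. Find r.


r^(n-1) = aₙ/a₁
r^3 = 5488/16 = 343
r = 343^(1/3)
= 7

r = 7


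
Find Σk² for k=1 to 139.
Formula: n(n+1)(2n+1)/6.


n = 139
n(n+1)(2n+1)/6 = 139×140×279/6
= 5429340/6 = 904890

Σk² = 904890


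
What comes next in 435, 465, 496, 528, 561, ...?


Pattern: triangular numbers: n(n+1)/2
Terms: 435, 465, 496, 528, 561
Next term = 595

Next term = 595


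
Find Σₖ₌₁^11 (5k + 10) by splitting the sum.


Σ(5k+10) = 5·Σk + 10·n
= 5·66 + 10·11
= 330 + 110 = 440

Σ = 440


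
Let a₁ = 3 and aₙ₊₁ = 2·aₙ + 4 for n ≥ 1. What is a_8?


Computing step by step:
a_1 = 3
a_2 = 10
a_3 = 24
a_4 = 52
a_5 = 108
a_6 = 220
a_7 = 444
a_8 = 892


a_8 = 892


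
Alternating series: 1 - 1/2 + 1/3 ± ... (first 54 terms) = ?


S = 1 - 1/2 + 1/3 - 1/4 + 1/5 - 1/6 + 1/7 - 1/8 ± ...
= 0.684
(Full series converges to +ln(2) ≈ +0.6931)

S_54 = 0.684


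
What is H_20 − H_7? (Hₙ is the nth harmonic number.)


Σₖ₌8^20 1/k = 1/8 + 1/9 + 1/10 + ... + 1/20
= 77976391/77597520
≈ 1.0049

Sum = 77976391/77597520 ≈ 1.0049


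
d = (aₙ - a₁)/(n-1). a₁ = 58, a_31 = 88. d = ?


d = (aₙ - a₁)/(n-1)
= (88 - 58)/(31-1)
= 30/30 = 1

d = 1


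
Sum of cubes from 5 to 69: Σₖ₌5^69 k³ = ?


Σₖ₌5^69 k³ = [69·70/2]² − [4·5/2]²
= 5832225 − 100 = 5832125

Σk³ = 5832125


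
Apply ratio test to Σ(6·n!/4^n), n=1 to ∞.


aₙ = 6·n!/4^n
a_{n+1}/aₙ = (n+1)!/4^(n+1) × 4^n/n!  (constant 6 cancels)
= (n+1)/4
L = lim(n→∞) (n+1)/4 = ∞
L > 1 → series DIVERGES

Diverges (ratio test: L = ∞ > 1)


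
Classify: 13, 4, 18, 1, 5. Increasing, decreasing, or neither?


Differences: -9, 14, -17, 4
Difference at position 2 is +14 (> 0) but position 1 is -9 (< 0) — sequence both rises and falls
→ NOT monotonic

Not monotonic


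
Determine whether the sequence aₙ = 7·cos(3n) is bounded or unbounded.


For all n, -1 ≤ cos(3n) ≤ 1, so -7 ≤ 7·cos(3n) ≤ 7
Lower bound: -7, Upper bound: 7
The sequence IS bounded

Bounded (-7 ≤ aₙ ≤ 7)


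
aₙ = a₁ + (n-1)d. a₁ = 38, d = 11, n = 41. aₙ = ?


aₙ = a₁ + (n-1)d
= 38 + (41-1)×11
= 38 + 440
= 478

a_41 = 478


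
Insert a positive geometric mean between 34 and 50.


GM = √(34×50) = √1700 = 41.2311

GM = 41.2311


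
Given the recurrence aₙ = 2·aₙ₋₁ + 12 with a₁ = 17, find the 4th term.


Computing step by step:
a_1 = 17
a_2 = 46
a_3 = 104
a_4 = 220


a_4 = 220


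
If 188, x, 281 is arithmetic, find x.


AM = (188 + 281)/2 = 469/2 = 234.5

AM = 234.5


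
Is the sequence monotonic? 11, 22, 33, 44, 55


Differences: 11, 11, 11, 11
All differences > 0 → strictly INCREASING

Monotonically increasing


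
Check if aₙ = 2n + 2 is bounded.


aₙ = 2n + 2 → as n→∞, aₙ→∞
No finite upper bound exists
The sequence is UNBOUNDED

Unbounded (aₙ → ∞ as n → ∞)


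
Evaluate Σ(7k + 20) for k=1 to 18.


Σ(7k+20) = 7·Σk + 20·n
= 7·171 + 20·18
= 1197 + 360 = 1557

Σ = 1557


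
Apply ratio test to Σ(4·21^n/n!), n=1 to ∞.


aₙ = 4·21^n/n!
a_{n+1}/aₙ = 21^(n+1)/(n+1)! × n!/21^n  (constant 4 cancels)
= 21/(n+1)
L = lim(n→∞) 21/(n+1) = 0
L < 1 → series CONVERGES

Converges (ratio test: L = 0 < 1)


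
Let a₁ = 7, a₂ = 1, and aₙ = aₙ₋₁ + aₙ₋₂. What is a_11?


Computing iteratively: 7, 1, 8, 9, 17, 26, 43, 69, 112, 181, 293
a_11 = 293

a_11 = 293


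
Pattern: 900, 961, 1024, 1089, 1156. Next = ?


Pattern: perfect squares: n²
Terms: 900, 961, 1024, 1089, 1156
Next term = 1225

Next term = 1225


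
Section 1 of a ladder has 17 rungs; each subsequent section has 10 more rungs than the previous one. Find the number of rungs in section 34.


aₙ = a₁ + (n-1)d
= 17 + (34-1)×10
= 17 + 330
= 347

a_34 = 347


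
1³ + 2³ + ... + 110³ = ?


n(n+1)/2 = 110×111/2 = 6105
Σk³ = 6105² = 37271025

Σk³ = 37271025


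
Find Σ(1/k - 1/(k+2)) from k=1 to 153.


Telescoping with gap 2: two head and two tail terms survive.
= (1 + 1/2) - (1/154 + 1/155)
= 3/2 - 1/154 - 1/155 = 17748/11935

Sum = 17748/11935


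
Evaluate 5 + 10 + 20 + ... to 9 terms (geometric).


Sₙ = 5×(2^9 - 1)/(2 - 1)
= 5×(512 - 1)/1
= 5×511/1
= 2555

S_9 = 2555


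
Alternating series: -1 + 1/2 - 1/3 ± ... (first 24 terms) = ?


S = -1 + 1/2 - 1/3 + 1/4 - 1/5 + 1/6 - 1/7 + 1/8 ± ...
= -0.6727
(Full series converges to -ln(2) ≈ -0.6931)

S_24 = -0.6727


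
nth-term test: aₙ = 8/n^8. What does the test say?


lim(n→∞) 8/n^8 = 0
lim aₙ = 0 → nth-term test is INCONCLUSIVE
(Need other tests; this is actually a convergent p-series with p=8 > 1)

Inconclusive (lim aₙ = 0; need another test)


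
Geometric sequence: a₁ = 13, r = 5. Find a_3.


aₙ = a₁·r^(n-1)
= 13×5^2
= 13×25
= 325

a_3 = 325


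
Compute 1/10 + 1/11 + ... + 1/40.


Σₖ₌10^40 1/k = 1/10 + 1/11 + 1/12 + ... + 1/40
= 100584139194439/69388720221600
≈ 1.4496

Sum = 100584139194439/69388720221600 ≈ 1.4496


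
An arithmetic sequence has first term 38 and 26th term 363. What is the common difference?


d = (aₙ - a₁)/(n-1)
= (363 - 38)/(26-1)
= 325/25 = 13

d = 13


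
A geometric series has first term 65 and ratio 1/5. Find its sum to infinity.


S∞ = a₁/(1-r) = 65/(1 - 1/5)
= 65/(4/5)
= 325/4

S∞ = 325/4


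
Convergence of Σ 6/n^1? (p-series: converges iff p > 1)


p-series test: Σ c/n^p converges if p > 1, diverges if p ≤ 1 (constant c > 0 doesn't affect convergence).
p = 1
1 ≤ 1 → DIVERGES

Diverges (p = 1 ≤ 1)


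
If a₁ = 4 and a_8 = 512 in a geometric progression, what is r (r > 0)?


r^(n-1) = aₙ/a₁
r^7 = 512/4 = 128
r = 128^(1/7)
= 2

r = 2


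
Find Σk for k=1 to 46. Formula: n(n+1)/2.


n(n+1)/2 = 46×47/2 = 2162/2 = 1081

Σk = 1081


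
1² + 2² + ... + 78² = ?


n = 78
n(n+1)(2n+1)/6 = 78×79×157/6
= 967434/6 = 161239

Σk² = 161239


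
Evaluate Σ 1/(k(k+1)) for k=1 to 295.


1/(k(k+1)) = 1/k - 1/(k+1) (partial fractions)
Telescoping: Σ = 1 - 1/296 = 295/296

Sum = 295/296


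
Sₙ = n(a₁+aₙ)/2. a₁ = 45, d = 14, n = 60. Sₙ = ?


aₙ = 45 + (60-1)×14 = 871
Sₙ = n(a₁+aₙ)/2 = 60×(45+871)/2
= 60×916/2 = 27480

S_60 = 27480


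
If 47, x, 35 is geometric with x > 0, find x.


GM = √(47×35) = √1645 = 40.5586

GM = 40.5586


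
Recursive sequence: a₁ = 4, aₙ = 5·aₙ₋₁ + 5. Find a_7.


Computing step by step:
a_1 = 4
a_2 = 25
a_3 = 130
a_4 = 655
a_5 = 3280
a_6 = 16405
a_7 = 82030


a_7 = 82030


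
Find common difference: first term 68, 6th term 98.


d = (aₙ - a₁)/(n-1)
= (98 - 68)/(6-1)
= 30/5 = 6

d = 6


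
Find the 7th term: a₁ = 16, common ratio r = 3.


aₙ = a₁·r^(n-1)
= 16×3^6
= 16×729
= 11664

a_7 = 11664


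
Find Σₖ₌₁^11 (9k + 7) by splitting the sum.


Σ(9k+7) = 9·Σk + 7·n
= 9·66 + 7·11
= 594 + 77 = 671

Σ = 671


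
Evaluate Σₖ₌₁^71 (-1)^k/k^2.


S = -1 + 1/4 - 1/9 + 1/16 - 1/25 + 1/36 - 1/49 + 1/64 ± ...
= -0.8226
(Full series converges to -π²/12 ≈ -0.8225)

S_71 = -0.8226


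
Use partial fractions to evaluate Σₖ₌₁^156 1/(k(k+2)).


1/(k(k+2)) = (1/2)·(1/k - 1/(k+2)) (partial fractions)
Telescoping: Σ = (1/2)·(1 + 1/2 - 1/157 - 1/158) = 18447/24806

Sum = 18447/24806


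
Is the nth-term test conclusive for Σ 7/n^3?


lim(n→∞) 7/n^3 = 0
lim aₙ = 0 → nth-term test is INCONCLUSIVE
(Need other tests; this is actually a convergent p-series with p=3 > 1)

Inconclusive (lim aₙ = 0; need another test)


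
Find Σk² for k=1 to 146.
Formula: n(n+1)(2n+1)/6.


n = 146
n(n+1)(2n+1)/6 = 146×147×293/6
= 6288366/6 = 1048061

Σk² = 1048061


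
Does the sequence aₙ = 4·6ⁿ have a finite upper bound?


aₙ = 4·6ⁿ → as n→∞, aₙ→∞ (since base 6 > 1)
No finite upper bound exists
The sequence is UNBOUNDED

Unbounded (aₙ → ∞ as n → ∞)


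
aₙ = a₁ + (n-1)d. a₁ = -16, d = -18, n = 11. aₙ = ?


aₙ = a₁ + (n-1)d
= -16 + (11-1)×-18
= -16 - 180
= -196

a_11 = -196


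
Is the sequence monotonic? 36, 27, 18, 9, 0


Differences: -9, -9, -9, -9
All differences < 0 → strictly DECREASING

Monotonically decreasing


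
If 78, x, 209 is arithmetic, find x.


AM = (78 + 209)/2 = 287/2 = 143.5

AM = 143.5


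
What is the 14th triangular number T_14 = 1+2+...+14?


n(n+1)/2 = 14×15/2 = 210/2 = 105

Σk = 105


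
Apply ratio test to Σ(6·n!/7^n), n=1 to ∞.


aₙ = 6·n!/7^n
a_{n+1}/aₙ = (n+1)!/7^(n+1) × 7^n/n!  (constant 6 cancels)
= (n+1)/7
L = lim(n→∞) (n+1)/7 = ∞
L > 1 → series DIVERGES

Diverges (ratio test: L = ∞ > 1)


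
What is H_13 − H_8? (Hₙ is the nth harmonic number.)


Σₖ₌9^13 1/k = 1/9 + 1/10 + 1/11 + 1/12 + 1/13
= 11899/25740
≈ 0.4623

Sum = 11899/25740 ≈ 0.4623


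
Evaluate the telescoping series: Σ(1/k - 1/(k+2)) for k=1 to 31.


Telescoping with gap 2: two head and two tail terms survive.
= (1 + 1/2) - (1/32 + 1/33)
= 3/2 - 1/32 - 1/33 = 1519/1056

Sum = 1519/1056


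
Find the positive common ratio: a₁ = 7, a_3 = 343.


r^(n-1) = aₙ/a₁
r^2 = 343/7 = 49
r = 49^(1/2)
= ±7; taking r > 0 gives r = 7

r = 7


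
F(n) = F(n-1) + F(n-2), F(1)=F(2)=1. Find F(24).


Fibonacci sequence: 1, 1, 2, 3, 5, 8, 13, 21, 34, 55, 89, ...
F(24) = 46368

F(24) = 46368


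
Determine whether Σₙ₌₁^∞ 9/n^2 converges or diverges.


p-series test: Σ c/n^p converges if p > 1, diverges if p ≤ 1 (constant c > 0 doesn't affect convergence).
p = 2
2 > 1 → CONVERGES

Converges (p = 2 > 1)


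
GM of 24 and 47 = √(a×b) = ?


GM = √(24×47) = √1128 = 33.5857

GM = 33.5857


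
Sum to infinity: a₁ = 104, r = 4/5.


S∞ = a₁/(1-r) = 104/(1 - 4/5)
= 104/(1/5)
= 520

S∞ = 520


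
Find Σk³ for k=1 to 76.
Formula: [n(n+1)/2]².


n(n+1)/2 = 76×77/2 = 2926
Σk³ = 2926² = 8561476

Σk³ = 8561476


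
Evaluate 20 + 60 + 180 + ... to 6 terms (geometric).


Sₙ = 20×(3^6 - 1)/(3 - 1)
= 20×(729 - 1)/2
= 20×728/2
= 7280

S_6 = 7280


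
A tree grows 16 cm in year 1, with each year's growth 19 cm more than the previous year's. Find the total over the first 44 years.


aₙ = 16 + (44-1)×19 = 833
Sₙ = n(a₁+aₙ)/2 = 44×(16+833)/2
= 44×849/2 = 18678

S_44 = 18678


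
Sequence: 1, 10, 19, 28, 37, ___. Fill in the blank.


Pattern: arithmetic (d=9)
Terms: 1, 10, 19, 28, 37
Next term = 46

Next term = 46


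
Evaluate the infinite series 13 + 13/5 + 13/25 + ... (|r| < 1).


S∞ = a₁/(1-r) = 13/(1 - 1/5)
= 13/(4/5)
= 65/4

S∞ = 65/4


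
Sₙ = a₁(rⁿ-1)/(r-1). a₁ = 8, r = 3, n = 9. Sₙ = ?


Sₙ = 8×(3^9 - 1)/(3 - 1)
= 8×(19683 - 1)/2
= 8×19682/2
= 78728

S_9 = 78728


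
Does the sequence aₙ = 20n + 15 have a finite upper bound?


aₙ = 20n + 15 → as n→∞, aₙ→∞
No finite upper bound exists
The sequence is UNBOUNDED

Unbounded (aₙ → ∞ as n → ∞)


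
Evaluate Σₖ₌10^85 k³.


Σₖ₌10^85 k³ = [85·86/2]² − [9·10/2]²
= 13359025 − 2025 = 13357000

Σk³ = 13357000


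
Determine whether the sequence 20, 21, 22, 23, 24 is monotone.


Differences: 1, 1, 1, 1
All differences > 0 → strictly INCREASING

Monotonically increasing


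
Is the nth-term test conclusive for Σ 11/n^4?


lim(n→∞) 11/n^4 = 0
lim aₙ = 0 → nth-term test is INCONCLUSIVE
(Need other tests; this is actually a convergent p-series with p=4 > 1)

Inconclusive (lim aₙ = 0; need another test)


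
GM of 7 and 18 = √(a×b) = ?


GM = √(7×18) = √126 = 11.225

GM = 11.225


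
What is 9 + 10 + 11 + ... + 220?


Σₖ₌9^220 k = Σₖ₌₁^220 k − Σₖ₌₁^8 k
= 220·221/2 − 8·9/2
= 24310 − 36 = 24274

Σk = 24274


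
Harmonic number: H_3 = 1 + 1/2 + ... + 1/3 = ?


H_3 = 1/1 + 1/2 + 1/3
= 11/6
≈ 1.8333

H_3 = 11/6 ≈ 1.8333


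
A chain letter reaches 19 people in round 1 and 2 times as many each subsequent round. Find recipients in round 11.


aₙ = a₁·r^(n-1)
= 19×2^10
= 19×1024
= 19456

a_11 = 19456


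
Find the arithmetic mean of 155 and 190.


AM = (155 + 190)/2 = 345/2 = 172.5

AM = 172.5


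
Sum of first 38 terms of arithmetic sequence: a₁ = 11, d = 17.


aₙ = 11 + (38-1)×17 = 640
Sₙ = n(a₁+aₙ)/2 = 38×(11+640)/2
= 38×651/2 = 12369

S_38 = 12369


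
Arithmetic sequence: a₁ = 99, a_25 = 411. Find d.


d = (aₙ - a₁)/(n-1)
= (411 - 99)/(25-1)
= 312/24 = 13

d = 13


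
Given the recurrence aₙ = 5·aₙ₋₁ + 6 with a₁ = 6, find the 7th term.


Computing step by step:
a_1 = 6
a_2 = 36
a_3 = 186
a_4 = 936
a_5 = 4686
a_6 = 23436
a_7 = 117186


a_7 = 117186


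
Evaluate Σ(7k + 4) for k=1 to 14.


Σ(7k+4) = 7·Σk + 4·n
= 7·105 + 4·14
= 735 + 56 = 791

Σ = 791


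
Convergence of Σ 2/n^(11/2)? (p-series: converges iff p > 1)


p-series test: Σ c/n^p converges if p > 1, diverges if p ≤ 1 (constant c > 0 doesn't affect convergence).
p = 11/2
11/2 > 1 → CONVERGES

Converges (p = 11/2 > 1)


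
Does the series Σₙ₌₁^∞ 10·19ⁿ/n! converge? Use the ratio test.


aₙ = 10·19^n/n!
a_{n+1}/aₙ = 19^(n+1)/(n+1)! × n!/19^n  (constant 10 cancels)
= 19/(n+1)
L = lim(n→∞) 19/(n+1) = 0
L < 1 → series CONVERGES

Converges (ratio test: L = 0 < 1)


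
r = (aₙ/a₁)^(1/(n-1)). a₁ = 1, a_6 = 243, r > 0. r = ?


r^(n-1) = aₙ/a₁
r^5 = 243/1 = 243
r = 243^(1/5)
= 3

r = 3


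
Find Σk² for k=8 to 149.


Σₖ₌8^149 k² = Σₖ₌₁^149 k² − Σₖ₌₁^7 k²
= 149·150·299/6 − 7·8·15/6
= 1113775 − 140 = 1113635

Σk² = 1113635


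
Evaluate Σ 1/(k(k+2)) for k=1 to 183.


1/(k(k+2)) = (1/2)·(1/k - 1/(k+2)) (partial fractions)
Telescoping: Σ = (1/2)·(1 + 1/2 - 1/184 - 1/185) = 50691/68080

Sum = 50691/68080


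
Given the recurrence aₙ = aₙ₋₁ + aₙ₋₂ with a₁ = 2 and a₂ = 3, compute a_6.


Computing iteratively: 2, 3, 5, 8, 13, 21
a_6 = 21

a_6 = 21


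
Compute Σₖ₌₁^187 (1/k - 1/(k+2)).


Telescoping with gap 2: two head and two tail terms survive.
= (1 + 1/2) - (1/188 + 1/189)
= 3/2 - 1/188 - 1/189 = 52921/35532

Sum = 52921/35532


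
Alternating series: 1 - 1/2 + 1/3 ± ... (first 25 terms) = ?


S = 1 - 1/2 + 1/3 - 1/4 + 1/5 - 1/6 + 1/7 - 1/8 ± ...
= 0.7127
(Full series converges to +ln(2) ≈ +0.6931)

S_25 = 0.7127


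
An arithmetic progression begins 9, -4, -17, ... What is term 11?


aₙ = a₁ + (n-1)d
= 9 + (11-1)×-13
= 9 - 130
= -121

a_11 = -121


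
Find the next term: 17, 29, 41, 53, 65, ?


Pattern: arithmetic (d=12)
Terms: 17, 29, 41, 53, 65
Next term = 77

Next term = 77


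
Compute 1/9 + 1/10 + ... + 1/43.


Σₖ₌9^43 1/k = 1/9 + 1/10 + 1/11 + ... + 1/43
= 1397645503386737699/856326196254765600
≈ 1.6321

Sum = 1397645503386737699/856326196254765600 ≈ 1.6321


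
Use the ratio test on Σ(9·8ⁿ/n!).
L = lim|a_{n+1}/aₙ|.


aₙ = 9·8^n/n!
a_{n+1}/aₙ = 8^(n+1)/(n+1)! × n!/8^n  (constant 9 cancels)
= 8/(n+1)
L = lim(n→∞) 8/(n+1) = 0
L < 1 → series CONVERGES

Converges (ratio test: L = 0 < 1)


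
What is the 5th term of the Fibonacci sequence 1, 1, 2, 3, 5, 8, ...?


Fibonacci sequence: 1, 1, 2, 3, 5
F(5) = 5

F(5) = 5


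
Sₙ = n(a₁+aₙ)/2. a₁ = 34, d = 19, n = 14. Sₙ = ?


aₙ = 34 + (14-1)×19 = 281
Sₙ = n(a₁+aₙ)/2 = 14×(34+281)/2
= 14×315/2 = 2205

S_14 = 2205


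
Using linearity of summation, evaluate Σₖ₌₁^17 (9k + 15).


Σ(9k+15) = 9·Σk + 15·n
= 9·153 + 15·17
= 1377 + 255 = 1632

Σ = 1632


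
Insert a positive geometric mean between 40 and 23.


GM = √(40×23) = √920 = 30.3315

GM = 30.3315


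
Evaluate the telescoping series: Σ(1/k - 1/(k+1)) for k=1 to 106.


Telescoping: adjacent terms cancel.
= 1/1 - 1/107
= 1 - 1/107 = 106/107

Sum = 106/107


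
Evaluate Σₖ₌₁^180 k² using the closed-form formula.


n = 180
n(n+1)(2n+1)/6 = 180×181×361/6
= 11761380/6 = 1960230

Σk² = 1960230


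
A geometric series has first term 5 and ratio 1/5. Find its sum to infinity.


S∞ = a₁/(1-r) = 5/(1 - 1/5)
= 5/(4/5)
= 25/4

S∞ = 25/4


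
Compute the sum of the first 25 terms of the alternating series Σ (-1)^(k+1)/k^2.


S = 1 - 1/4 + 1/9 - 1/16 + 1/25 - 1/36 + 1/49 - 1/64 ± ...
= 0.8232
(Full series converges to +π²/12 ≈ +0.8225)

S_25 = 0.8232


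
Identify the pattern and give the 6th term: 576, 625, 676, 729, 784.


Pattern: perfect squares: n²
Terms: 576, 625, 676, 729, 784
Next term = 841

Next term = 841


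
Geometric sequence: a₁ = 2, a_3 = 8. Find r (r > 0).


r^(n-1) = aₙ/a₁
r^2 = 8/2 = 4
r = 4^(1/2)
= ±2; taking r > 0 gives r = 2

r = 2


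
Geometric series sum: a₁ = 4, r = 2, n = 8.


Sₙ = 4×(2^8 - 1)/(2 - 1)
= 4×(256 - 1)/1
= 4×255/1
= 1020

S_8 = 1020


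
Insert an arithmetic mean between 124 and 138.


AM = (124 + 138)/2 = 262/2 = 131

AM = 131


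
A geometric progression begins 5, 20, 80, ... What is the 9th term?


aₙ = a₁·r^(n-1)
= 5×4^8
= 5×65536
= 327680

a_9 = 327680


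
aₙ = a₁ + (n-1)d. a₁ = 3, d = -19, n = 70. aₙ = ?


aₙ = a₁ + (n-1)d
= 3 + (70-1)×-19
= 3 - 1311
= -1308

a_70 = -1308
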